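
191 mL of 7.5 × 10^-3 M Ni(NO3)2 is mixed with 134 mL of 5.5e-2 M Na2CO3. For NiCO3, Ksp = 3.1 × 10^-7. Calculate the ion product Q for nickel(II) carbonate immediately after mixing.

Total volume = 191 + 134 = 325 mL.
[Ni^2+] = 7.5 × 10^-3 × (191/325) = 4.41 × 10^-3 M
[CO3^2-] = 5.5 x 10^-2 × (134/325) = 2.27 × 10^-2 M
NiCO3(s) <=> Ni^2+(aq) + CO3^2-(aq), so Q = [Ni^2+][CO3^2-]
Q = (4.41 × 10^-3)(2.27 x 10^-2) = 1.0 × 10^-4
Q > Ksp, so NiCO3 will precipitate.

Q = 1.0e-4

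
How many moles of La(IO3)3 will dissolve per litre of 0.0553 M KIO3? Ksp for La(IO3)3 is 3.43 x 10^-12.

2.03e-8 M

La(IO3)3(s) <=> La^3+(aq) + 3 IO3^-(aq)
Ksp = [La^3+][IO3^-]^3
Let s be the molar solubility in this solution. [La^3+] = s, [IO3^-] = 0.0553 + 3s ≈ 0.0553 (Ksp is small, so little additional dissolves).
Ksp ≈ s × (0.0553)^3
s = 2.03 × 10^-8 M
Check: 3s = 6.1 × 10^-8 ≪ 0.0553, so the approximation is valid.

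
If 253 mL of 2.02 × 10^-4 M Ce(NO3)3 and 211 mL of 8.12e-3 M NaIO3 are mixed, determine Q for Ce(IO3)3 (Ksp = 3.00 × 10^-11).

Q = 5.55 × 10^-12

Total volume = 253 + 211 = 464 mL.
[Ce^3+] = 2.02 × 10^-4 × (253/464) = 1.101 × 10^-4 M
[IO3^-] = 8.12 × 10^-3 × (211/464) = 3.693 × 10^-3 M
Ce(IO3)3(s) ⇌ Ce^3+ + 3 IO3^-, so Q = [Ce^3+][IO3^-]^3
Q = (1.101 x 10^-4)(3.693 × 10^-3)^3 = 5.55 x 10^-12
Q < Ksp, so no precipitate of Ce(IO3)3 forms.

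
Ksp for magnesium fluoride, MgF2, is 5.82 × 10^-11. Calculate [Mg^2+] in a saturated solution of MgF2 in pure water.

[Mg^2+] ≈ 2.44 × 10^-4 M

MgF2(s) ⇌ Mg^2+(aq) + 2 F^-(aq)
Ksp = [Mg^2+][F^-]^2
With molar solubility s: [Mg^2+] = s, [F^-] = 2s.
Ksp = s(2s)^2 = 4s^3
s^3 = 5.82 × 10^-11 / 4, so s = 2.441 x 10^-4 M
[Mg^2+] = s = 2.44 × 10^-4 M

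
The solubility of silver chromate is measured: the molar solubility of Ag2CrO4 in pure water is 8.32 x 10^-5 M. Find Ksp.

Ag2CrO4(s) ⇌ 2 Ag^+(aq) + CrO4^2-(aq)
With molar solubility s: [Ag^+] = 2s, [CrO4^2-] = s.
Ksp = [Ag^+]^2[CrO4^2-]
Substituting: Ksp = (2s)^2s = 4s^3
With s = 8.32 × 10^-5: Ksp = 2.30 × 10^-12

2.30 × 10^-12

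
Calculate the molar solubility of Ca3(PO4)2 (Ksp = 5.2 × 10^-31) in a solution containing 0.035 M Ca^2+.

s = 5.5 × 10^-14 M

Ca3(PO4)2(s) ⇌ 3 Ca^2+ + 2 PO4^3-
Ksp = [Ca^2+]^3[PO4^3-]^2
Let s be the molar solubility in this solution. [Ca^2+] = 0.035 + 3s ≈ 0.035, [PO4^3-] = 2s (since the Ca^2+ already present dominates).
Ksp ≈ (0.035)^3 × (2s)^2
s = 5.5 × 10^-14 M
Check: 3s = 1.7 × 10^-13 ≪ 0.035, so the approximation is valid.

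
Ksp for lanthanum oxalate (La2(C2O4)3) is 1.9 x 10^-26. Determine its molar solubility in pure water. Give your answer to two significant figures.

La2(C2O4)3(s) ⇌ 2 La^3+(aq) + 3 C2O4^2-(aq)
Ksp = [La^3+]^2[C2O4^2-]^3
Let s = molar solubility. Then [La^3+] = 2s and [C2O4^2-] = 3s.
Ksp = (2s)^2(3s)^3 = 108s^5
s^5 = 1.9 x 10^-26 / 108, so s = 2.8 × 10^-6 M

2.8 × 10^-6 M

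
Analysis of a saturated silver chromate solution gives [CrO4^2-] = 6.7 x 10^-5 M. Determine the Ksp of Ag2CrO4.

Ksp ≈ 1.2e-12

Ag2CrO4(s) ⇌ 2 Ag^+ + CrO4^2-
Stoichiometry gives [Ag^+] = (2/1)[CrO4^2-] = 1.34 × 10^-4 M.
Ksp = [Ag^+]^2[CrO4^2-]
Ksp = (1.34 × 10^-4)^2 × 6.7 × 10^-5 = 1.2 x 10^-12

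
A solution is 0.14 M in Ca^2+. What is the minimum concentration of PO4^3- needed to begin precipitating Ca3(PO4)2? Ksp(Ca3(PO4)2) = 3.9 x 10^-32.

Ca3(PO4)2(s) ⇌ 3 Ca^2+ + 2 PO4^3-
Ksp = [Ca^2+]^3[PO4^3-]^2
Precipitation begins when Q = Ksp. With [Ca^2+] = 0.14 M:
3.9 x 10^-32 = (0.14)^3 × [PO4^3-]^2
[PO4^3-] = (3.9 x 10^-32 / 2.74 × 10^-3)^(1/2) = 3.8 x 10^-15 M

[PO4^3-] ≈ 3.8e-15 M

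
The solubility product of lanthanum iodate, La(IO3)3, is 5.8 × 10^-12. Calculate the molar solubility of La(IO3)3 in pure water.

6.8 × 10^-4 M

La(IO3)3(s) ⇌ La^3+ + 3 IO3^-
Ksp = [La^3+][IO3^-]^3
With molar solubility s: [La^3+] = s, [IO3^-] = 3s.
Substituting: Ksp = s(3s)^3 = 27s^4
Solving, s = (5.8 × 10^-12/27)^(1/4) = 6.8 × 10^-4 M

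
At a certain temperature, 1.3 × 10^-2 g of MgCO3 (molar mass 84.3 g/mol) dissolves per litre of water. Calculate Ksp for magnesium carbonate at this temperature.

2.4e-8

Molar solubility s = (1.3 x 10^-2 g/L) / (84.3 g/mol) = 1.54 × 10^-4 M.
MgCO3(s) <=> Mg^2+(aq) + CO3^2-(aq)
If s mol/L of MgCO3 dissolves, [Mg^2+] = s and [CO3^2-] = s.
Ksp = [Mg^2+][CO3^2-]
Ksp = s^2
Ksp = (1.54 × 10^-4)^2 = 2.4 × 10^-8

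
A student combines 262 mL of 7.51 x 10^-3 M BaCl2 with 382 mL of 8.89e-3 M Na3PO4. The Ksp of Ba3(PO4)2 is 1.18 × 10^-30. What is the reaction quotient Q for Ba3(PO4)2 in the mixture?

Total volume = 262 + 382 = 644 mL.
[Ba^2+] = 7.51 × 10^-3 × (262/644) = 3.055 x 10^-3 M
[PO4^3-] = 8.89 × 10^-3 × (382/644) = 5.273 × 10^-3 M
Ba3(PO4)2(s) <=> 3 Ba^2+ + 2 PO4^3-, so Q = [Ba^2+]^3[PO4^3-]^2
Q = (3.055 × 10^-3)^3(5.273 x 10^-3)^2 = 7.93 × 10^-13
Q > Ksp, so Ba3(PO4)2 will precipitate.

Q = 7.93 × 10^-13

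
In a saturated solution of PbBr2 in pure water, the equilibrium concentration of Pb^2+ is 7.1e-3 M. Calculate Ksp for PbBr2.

Ksp = 1.4 × 10^-6

PbBr2(s) ⇌ Pb^2+(aq) + 2 Br^-(aq)
Stoichiometry gives [Br^-] = (2/1)[Pb^2+] = 1.42 × 10^-2 M.
Ksp = [Pb^2+][Br^-]^2
Ksp = 7.1 × 10^-3 × (1.42 × 10^-2)^2 = 1.4 × 10^-6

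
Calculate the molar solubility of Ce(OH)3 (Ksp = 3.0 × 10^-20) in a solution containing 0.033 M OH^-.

Ce(OH)3(s) ⇌ Ce^3+ + 3 OH^-
Ksp = [Ce^3+][OH^-]^3
Let s be the molar solubility in this solution. [Ce^3+] = s, [OH^-] = 0.033 + 3s ≈ 0.033 (Ksp is small, so little additional dissolves).
Ksp ≈ s × (0.033)^3
s = 8.3 × 10^-16 M
Check: 3s = 2.5 × 10^-15 ≪ 0.033, so the approximation is valid.

s ≈ 8.3 × 10^-16 M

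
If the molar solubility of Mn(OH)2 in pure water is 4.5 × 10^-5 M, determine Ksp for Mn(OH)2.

Ksp ≈ 3.6 × 10^-13

Mn(OH)2(s) ⇌ Mn^2+ + 2 OH^-
Let s = molar solubility. Then [Mn^2+] = s and [OH^-] = 2s.
Ksp = [Mn^2+][OH^-]^2
So Ksp = s × (2s)^2 = 4s^3
Ksp = 4 × (4.5 x 10^-5)^3 = 3.6 x 10^-13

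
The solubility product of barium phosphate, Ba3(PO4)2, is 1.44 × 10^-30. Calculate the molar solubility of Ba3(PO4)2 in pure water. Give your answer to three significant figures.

4.22e-7 M

Ba3(PO4)2(s) ⇌ 3 Ba^2+(aq) + 2 PO4^3-(aq)
Ksp = [Ba^2+]^3[PO4^3-]^2
Let s = molar solubility. Then [Ba^2+] = 3s and [PO4^3-] = 2s.
Ksp = (3s)^3(2s)^2 = 108s^5
s = (1.44 × 10^-30 / 108)^(1/5) = 4.22 × 10^-7 M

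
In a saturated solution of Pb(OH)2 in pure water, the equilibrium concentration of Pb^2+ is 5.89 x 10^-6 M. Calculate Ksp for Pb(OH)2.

Pb(OH)2(s) ⇌ Pb^2+ + 2 OH^-
Stoichiometry gives [OH^-] = (2/1)[Pb^2+] = 1.178 × 10^-5 M.
Ksp = [Pb^2+][OH^-]^2
Ksp = 5.89 × 10^-6 × (1.178 x 10^-5)^2 = 8.17 x 10^-16

Ksp = 8.17e-16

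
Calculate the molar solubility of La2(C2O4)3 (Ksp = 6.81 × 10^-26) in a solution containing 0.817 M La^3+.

1.56 × 10^-9 M

La2(C2O4)3(s) ⇌ 2 La^3+(aq) + 3 C2O4^2-(aq)
Ksp = [La^3+]^2[C2O4^2-]^3
Let s = moles of La2(C2O4)3 that dissolve per litre. [La^3+] = 0.817 + 2s ≈ 0.817, [C2O4^2-] = 3s (Ksp is small, so little additional dissolves).
Ksp ≈ (0.817)^2 × (3s)^3
s = 1.56 x 10^-9 M
Check: 2s = 3.1 x 10^-9 ≪ 0.817, so the approximation is valid.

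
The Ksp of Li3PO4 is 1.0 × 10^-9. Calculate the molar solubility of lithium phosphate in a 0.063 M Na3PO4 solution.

s ≈ 8.4 × 10^-4 M

Li3PO4(s) <=> 3 Li^+ + PO4^3-
Ksp = [Li^+]^3[PO4^3-]
If s mol/L dissolves here, [Li^+] = 3s, [PO4^3-] = 0.063 + s ≈ 0.063 (common-ion effect: PO4^3- is already 0.063 M).
Ksp ≈ (3s)^3 × 0.063
s = 8.4 × 10^-4 M
Check: s = 8.4 × 10^-4 ≪ 0.063, so the approximation is valid.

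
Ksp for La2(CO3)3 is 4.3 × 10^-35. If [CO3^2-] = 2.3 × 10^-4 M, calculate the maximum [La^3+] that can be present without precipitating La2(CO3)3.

1.9e-12 M

La2(CO3)3(s) <=> 2 La^3+(aq) + 3 CO3^2-(aq)
Ksp = [La^3+]^2[CO3^2-]^3
Precipitation begins when Q = Ksp. With [CO3^2-] = 2.3 × 10^-4 M:
4.3 × 10^-35 = (2.3 × 10^-4)^3 × [La^3+]^2
[La^3+] = (4.3 × 10^-35 / 1.22 × 10^-11)^(1/2) = 1.9 × 10^-12 M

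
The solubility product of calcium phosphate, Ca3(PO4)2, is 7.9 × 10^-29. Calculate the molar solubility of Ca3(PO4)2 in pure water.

s = 9.4 × 10^-7 M

Ca3(PO4)2(s) ⇌ 3 Ca^2+(aq) + 2 PO4^3-(aq)
Ksp = [Ca^2+]^3[PO4^3-]^2
If s mol/L of Ca3(PO4)2 dissolves, [Ca^2+] = 3s and [PO4^3-] = 2s.
So Ksp = (3s)^3 × (2s)^2 = 108s^5
s^5 = 7.9 × 10^-29 / 108, so s = 9.4 × 10^-7 M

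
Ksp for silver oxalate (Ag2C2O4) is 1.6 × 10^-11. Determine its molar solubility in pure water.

Ag2C2O4(s) ⇌ 2 Ag^+(aq) + C2O4^2-(aq)
Ksp = [Ag^+]^2[C2O4^2-]
If s mol/L of Ag2C2O4 dissolves, [Ag^+] = 2s and [C2O4^2-] = s.
So Ksp = (2s)^2 × s = 4s^3
s^3 = 1.6 × 10^-11 / 4, so s = 1.6 x 10^-4 M

1.6 × 10^-4 M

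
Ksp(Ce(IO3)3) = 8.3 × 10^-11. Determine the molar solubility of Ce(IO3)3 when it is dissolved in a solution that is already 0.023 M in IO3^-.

Ce(IO3)3(s) <=> Ce^3+(aq) + 3 IO3^-(aq)
Ksp = [Ce^3+][IO3^-]^3
If s mol/L dissolves here, [Ce^3+] = s, [IO3^-] = 0.023 + 3s ≈ 0.023 (since the IO3^- already present dominates).
Ksp ≈ s × (0.023)^3
s = 6.8 × 10^-6 M
Check: 3s = 2.0 × 10^-5 ≪ 0.023, so the approximation is valid.

s = 6.8 × 10^-6 M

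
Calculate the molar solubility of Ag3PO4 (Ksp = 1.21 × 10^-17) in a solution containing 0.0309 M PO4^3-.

2.44 × 10^-6 M

Ag3PO4(s) ⇌ 3 Ag^+ + PO4^3-
Ksp = [Ag^+]^3[PO4^3-]
Let s be the molar solubility in this solution. [Ag^+] = 3s, [PO4^3-] = 0.0309 + s ≈ 0.0309 (common-ion effect: PO4^3- is already 0.0309 M).
Ksp ≈ (3s)^3 × 0.0309
s = 2.44 x 10^-6 M
Check: s = 2.4 × 10^-6 ≪ 0.0309, so the approximation is valid.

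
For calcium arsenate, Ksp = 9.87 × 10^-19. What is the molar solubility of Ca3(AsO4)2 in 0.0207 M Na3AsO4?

4.40 × 10^-6 M

Ca3(AsO4)2(s) ⇌ 3 Ca^2+ + 2 AsO4^3-
Ksp = [Ca^2+]^3[AsO4^3-]^2
If s mol/L dissolves here, [Ca^2+] = 3s, [AsO4^3-] = 0.0207 + 2s ≈ 0.0207 (since AsO4^3- from Na3AsO4 dominates).
Ksp ≈ (3s)^3 × (0.0207)^2
s = 4.40 x 10^-6 M
Check: 2s = 8.8 × 10^-6 ≪ 0.0207, so the approximation is valid.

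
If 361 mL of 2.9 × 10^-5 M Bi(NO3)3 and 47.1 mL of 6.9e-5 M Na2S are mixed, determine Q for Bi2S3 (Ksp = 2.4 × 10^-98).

Q = 3.3 × 10^-25

Total volume = 361 + 47.1 = 408.1 mL.
[Bi^3+] = 2.9 × 10^-5 × (361/408.1) = 2.57 × 10^-5 M
[S^2-] = 6.9 x 10^-5 × (47.1/408.1) = 7.96 × 10^-6 M
Bi2S3(s) <=> 2 Bi^3+(aq) + 3 S^2-(aq), so Q = [Bi^3+]^2[S^2-]^3
Q = (2.57 × 10^-5)^2(7.96 x 10^-6)^3 = 3.3 × 10^-25
Q > Ksp, so Bi2S3 will precipitate.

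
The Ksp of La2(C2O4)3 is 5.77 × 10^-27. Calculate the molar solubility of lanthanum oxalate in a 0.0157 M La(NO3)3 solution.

La2(C2O4)3(s) ⇌ 2 La^3+ + 3 C2O4^2-
Ksp = [La^3+]^2[C2O4^2-]^3
Let s be the molar solubility in this solution. [La^3+] = 0.0157 + 2s ≈ 0.0157, [C2O4^2-] = 3s (since La^3+ from La(NO3)3 dominates).
Ksp ≈ (0.0157)^2 × (3s)^3
s = 9.54 × 10^-9 M
Check: 2s = 1.9 × 10^-8 ≪ 0.0157, so the approximation is valid.

s ≈ 9.54e-9 M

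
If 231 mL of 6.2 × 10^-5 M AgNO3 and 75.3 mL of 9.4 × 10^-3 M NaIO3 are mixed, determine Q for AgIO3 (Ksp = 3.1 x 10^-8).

Q ≈ 1.1 × 10^-7

Total volume = 231 + 75.3 = 306.3 mL.
[Ag^+] = 6.2 × 10^-5 × (231/306.3) = 4.68 × 10^-5 M
[IO3^-] = 9.4 × 10^-3 × (75.3/306.3) = 2.31 × 10^-3 M
AgIO3(s) <=> Ag^+(aq) + IO3^-(aq), so Q = [Ag^+][IO3^-]
Q = (4.68 × 10^-5)(2.31 × 10^-3) = 1.1 × 10^-7
Q > Ksp, so AgIO3 will precipitate.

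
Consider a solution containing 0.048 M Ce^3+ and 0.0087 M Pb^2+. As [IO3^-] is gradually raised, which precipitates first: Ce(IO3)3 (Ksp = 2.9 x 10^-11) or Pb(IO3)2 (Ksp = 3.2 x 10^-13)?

Pb(IO3)2

Each salt begins to precipitate when Q = Ksp, i.e. when [IO3^-] reaches its threshold.
For Ce(IO3)3: 2.9 x 10^-11 = 0.048 × [IO3^-]^3  ⇒  [IO3^-] = 8.5 x 10^-4 M.
For Pb(IO3)2: 3.2 x 10^-13 = 0.0087 × [IO3^-]^2  ⇒  [IO3^-] = 6.1 × 10^-6 M.
The salt with the lower threshold [IO3^-] precipitates first: Pb(IO3)2.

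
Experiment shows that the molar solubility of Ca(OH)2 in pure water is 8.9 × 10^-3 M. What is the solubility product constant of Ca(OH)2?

Ca(OH)2(s) ⇌ Ca^2+(aq) + 2 OH^-(aq)
If s mol/L of Ca(OH)2 dissolves, [Ca^2+] = s and [OH^-] = 2s.
Ksp = [Ca^2+][OH^-]^2
So Ksp = s × (2s)^2 = 4s^3
With s = 8.9 × 10^-3: Ksp = 2.8 × 10^-6

Ksp ≈ 2.8 × 10^-6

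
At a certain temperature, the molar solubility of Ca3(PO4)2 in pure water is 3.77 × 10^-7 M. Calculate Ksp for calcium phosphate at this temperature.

Ksp = 8.22 × 10^-31

Ca3(PO4)2(s) ⇌ 3 Ca^2+ + 2 PO4^3-
If s mol/L of Ca3(PO4)2 dissolves, [Ca^2+] = 3s and [PO4^3-] = 2s.
Ksp = [Ca^2+]^3[PO4^3-]^2
Substituting: Ksp = (3s)^3(2s)^2 = 108s^5
With s = 3.77 × 10^-7: Ksp = 8.22 × 10^-31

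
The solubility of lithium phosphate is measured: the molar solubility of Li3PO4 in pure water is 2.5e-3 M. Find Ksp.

Li3PO4(s) <=> 3 Li^+(aq) + PO4^3-(aq)
For each mole of Li3PO4 that dissolves: [Li^+] = 3s, [PO4^3-] = s.
Ksp = [Li^+]^3[PO4^3-]
So Ksp = (3s)^3 × s = 27s^4
Ksp = 27 × (2.5 × 10^-3)^4 = 1.1 × 10^-9

Ksp ≈ 1.1e-9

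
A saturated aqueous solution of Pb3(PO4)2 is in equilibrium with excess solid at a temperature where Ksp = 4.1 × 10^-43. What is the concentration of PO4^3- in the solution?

Pb3(PO4)2(s) <=> 3 Pb^2+ + 2 PO4^3-
Ksp = [Pb^2+]^3[PO4^3-]^2
For each mole of Pb3(PO4)2 that dissolves: [Pb^2+] = 3s, [PO4^3-] = 2s.
Ksp = (3s)^3(2s)^2 = 108s^5
s^5 = 4.1 × 10^-43 / 108, so s = 1.31 x 10^-9 M
[PO4^3-] = 2s = 2.6 × 10^-9 M

2.6 × 10^-9 M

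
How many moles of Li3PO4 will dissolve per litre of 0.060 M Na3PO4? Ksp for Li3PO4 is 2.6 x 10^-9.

Li3PO4(s) <=> 3 Li^+(aq) + PO4^3-(aq)
Ksp = [Li^+]^3[PO4^3-]
Let s be the molar solubility in this solution. [Li^+] = 3s, [PO4^3-] = 0.060 + s ≈ 0.060 (Ksp is small, so little additional dissolves).
Ksp ≈ (3s)^3 × 0.060
s = 1.2 x 10^-3 M
Check: s = 1.2 × 10^-3 ≪ 0.060, so the approximation is valid.

s ≈ 1.2 × 10^-3 M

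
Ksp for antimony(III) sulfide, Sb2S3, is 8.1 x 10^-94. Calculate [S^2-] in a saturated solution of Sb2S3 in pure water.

Sb2S3(s) ⇌ 2 Sb^3+(aq) + 3 S^2-(aq)
Ksp = [Sb^3+]^2[S^2-]^3
With molar solubility s: [Sb^3+] = 2s, [S^2-] = 3s.
Ksp = (2s)^2(3s)^3 = 108s^5
s^5 = 8.1 x 10^-94 / 108, so s = 9.44 × 10^-20 M
[S^2-] = 3s = 2.8 x 10^-19 M

[S^2-] ≈ 2.8e-19 M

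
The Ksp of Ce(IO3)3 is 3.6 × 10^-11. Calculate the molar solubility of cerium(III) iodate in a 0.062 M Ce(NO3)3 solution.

s ≈ 2.8 × 10^-4 M

Ce(IO3)3(s) <=> Ce^3+ + 3 IO3^-
Ksp = [Ce^3+][IO3^-]^3
If s mol/L dissolves here, [Ce^3+] = 0.062 + s ≈ 0.062, [IO3^-] = 3s (common-ion effect: Ce^3+ is already 0.062 M).
Ksp ≈ 0.062 × (3s)^3
s = 2.8 × 10^-4 M
Check: s = 2.8 × 10^-4 ≪ 0.062, so the approximation is valid.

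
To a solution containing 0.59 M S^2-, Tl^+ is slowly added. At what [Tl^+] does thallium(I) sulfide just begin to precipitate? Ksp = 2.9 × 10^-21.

[Tl^+] ≈ 7.0e-11 M

Tl2S(s) ⇌ 2 Tl^+ + S^2-
Ksp = [Tl^+]^2[S^2-]
Precipitation begins when Q = Ksp. With [S^2-] = 0.59 M:
2.9 × 10^-21 = (0.59) × [Tl^+]^2
[Tl^+] = (2.9 × 10^-21 / 5.9 × 10^-1)^(1/2) = 7.0 × 10^-11 M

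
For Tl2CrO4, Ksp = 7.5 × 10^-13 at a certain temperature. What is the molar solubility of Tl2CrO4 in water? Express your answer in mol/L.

5.7 × 10^-5 M

Tl2CrO4(s) <=> 2 Tl^+ + CrO4^2-
Ksp = [Tl^+]^2[CrO4^2-]
With molar solubility s: [Tl^+] = 2s, [CrO4^2-] = s.
Ksp = (2s)^2s = 4s^3
s^3 = 7.5 × 10^-13 / 4, so s = 5.7 x 10^-5 M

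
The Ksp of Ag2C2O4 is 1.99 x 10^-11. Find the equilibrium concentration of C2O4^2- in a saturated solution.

[C2O4^2-] ≈ 1.71e-4 M

Ag2C2O4(s) ⇌ 2 Ag^+ + C2O4^2-
Ksp = [Ag^+]^2[C2O4^2-]
For each mole of Ag2C2O4 that dissolves: [Ag^+] = 2s, [C2O4^2-] = s.
Substituting: Ksp = (2s)^2s = 4s^3
Solving, s = (1.99 x 10^-11/4)^(1/3) = 1.707 × 10^-4 M
[C2O4^2-] = s = 1.71 × 10^-4 M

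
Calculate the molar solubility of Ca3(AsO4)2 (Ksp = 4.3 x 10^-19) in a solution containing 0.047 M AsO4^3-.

s ≈ 1.9e-6 M

Ca3(AsO4)2(s) ⇌ 3 Ca^2+(aq) + 2 AsO4^3-(aq)
Ksp = [Ca^2+]^3[AsO4^3-]^2
If s mol/L dissolves here, [Ca^2+] = 3s, [AsO4^3-] = 0.047 + 2s ≈ 0.047 (Ksp is small, so little additional dissolves).
Ksp ≈ (3s)^3 × (0.047)^2
s = 1.9 x 10^-6 M
Check: 2s = 3.9 x 10^-6 ≪ 0.047, so the approximation is valid.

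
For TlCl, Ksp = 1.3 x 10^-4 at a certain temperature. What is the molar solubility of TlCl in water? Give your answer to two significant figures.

s = 0.011 M

TlCl(s) ⇌ Tl^+(aq) + Cl^-(aq)
Ksp = [Tl^+][Cl^-]
Let s = molar solubility. Then [Tl^+] = s and [Cl^-] = s.
Ksp = (s)(s) = s^2
s = √(1.3 x 10^-4) = 1.1 × 10^-2 M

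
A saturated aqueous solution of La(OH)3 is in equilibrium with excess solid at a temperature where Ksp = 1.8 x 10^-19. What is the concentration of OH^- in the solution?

La(OH)3(s) <=> La^3+(aq) + 3 OH^-(aq)
Ksp = [La^3+][OH^-]^3
If s mol/L of La(OH)3 dissolves, [La^3+] = s and [OH^-] = 3s.
So Ksp = s × (3s)^3 = 27s^4
Solving, s = (1.8 x 10^-19/27)^(1/4) = 9.04 × 10^-6 M
[OH^-] = 3s = 2.7 × 10^-5 M

2.7e-5 M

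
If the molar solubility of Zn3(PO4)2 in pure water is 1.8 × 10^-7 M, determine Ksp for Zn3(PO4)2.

Zn3(PO4)2(s) ⇌ 3 Zn^2+(aq) + 2 PO4^3-(aq)
With molar solubility s: [Zn^2+] = 3s, [PO4^3-] = 2s.
Ksp = [Zn^2+]^3[PO4^3-]^2
Ksp = (3s)^3(2s)^2 = 108s^5
Ksp = 108 × (1.8 × 10^-7)^5 = 2.0 × 10^-32

2.0e-32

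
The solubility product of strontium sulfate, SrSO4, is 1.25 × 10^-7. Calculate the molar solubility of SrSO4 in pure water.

s = 3.54 × 10^-4 M

SrSO4(s) ⇌ Sr^2+(aq) + SO4^2-(aq)
Ksp = [Sr^2+][SO4^2-]
For each mole of SrSO4 that dissolves: [Sr^2+] = s, [SO4^2-] = s.
Ksp = (s)(s) = s^2
s = (1.25 × 10^-7)^(1/2) = 3.54 × 10^-4 M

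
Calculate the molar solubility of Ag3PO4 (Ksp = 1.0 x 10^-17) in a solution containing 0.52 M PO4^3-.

Ag3PO4(s) ⇌ 3 Ag^+ + PO4^3-
Ksp = [Ag^+]^3[PO4^3-]
Let s be the molar solubility in this solution. [Ag^+] = 3s, [PO4^3-] = 0.52 + s ≈ 0.52 (common-ion effect: PO4^3- is already 0.52 M).
Ksp ≈ (3s)^3 × 0.52
s = 8.9 x 10^-7 M
Check: s = 8.9 × 10^-7 ≪ 0.52, so the approximation is valid.

8.9e-7 M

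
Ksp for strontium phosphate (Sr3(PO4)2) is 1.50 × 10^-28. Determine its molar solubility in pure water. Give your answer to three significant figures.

Sr3(PO4)2(s) <=> 3 Sr^2+ + 2 PO4^3-
Ksp = [Sr^2+]^3[PO4^3-]^2
For each mole of Sr3(PO4)2 that dissolves: [Sr^2+] = 3s, [PO4^3-] = 2s.
Substituting: Ksp = (3s)^3(2s)^2 = 108s^5
s^5 = 1.50 × 10^-28 / 108, so s = 1.07 × 10^-6 M

1.07 × 10^-6 M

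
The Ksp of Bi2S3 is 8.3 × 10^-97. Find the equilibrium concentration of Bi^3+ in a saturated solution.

[Bi^3+] = 4.8 × 10^-20 M

Bi2S3(s) <=> 2 Bi^3+ + 3 S^2-
Ksp = [Bi^3+]^2[S^2-]^3
If s mol/L of Bi2S3 dissolves, [Bi^3+] = 2s and [S^2-] = 3s.
Substituting: Ksp = (2s)^2(3s)^3 = 108s^5
Solving, s = (8.3 × 10^-97/108)^(1/5) = 2.38 × 10^-20 M
[Bi^3+] = 2s = 4.8 x 10^-20 M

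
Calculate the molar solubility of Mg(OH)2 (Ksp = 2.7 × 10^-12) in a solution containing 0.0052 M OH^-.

Mg(OH)2(s) ⇌ Mg^2+(aq) + 2 OH^-(aq)
Ksp = [Mg^2+][OH^-]^2
Let s be the molar solubility in this solution. [Mg^2+] = s, [OH^-] = 0.0052 + 2s ≈ 0.0052 (Ksp is small, so little additional dissolves).
Ksp ≈ s × (0.0052)^2
s = 1.0 x 10^-7 M
Check: 2s = 2.0 × 10^-7 ≪ 0.0052, so the approximation is valid.

s ≈ 1.0 × 10^-7 M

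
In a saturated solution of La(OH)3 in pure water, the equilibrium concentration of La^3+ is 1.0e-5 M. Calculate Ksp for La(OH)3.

La(OH)3(s) <=> La^3+(aq) + 3 OH^-(aq)
Stoichiometry gives [OH^-] = (3/1)[La^3+] = 3.00 × 10^-5 M.
Ksp = [La^3+][OH^-]^3
Ksp = 1.0 × 10^-5 × (3.00 × 10^-5)^3 = 2.7 × 10^-19

2.7 x 10^-19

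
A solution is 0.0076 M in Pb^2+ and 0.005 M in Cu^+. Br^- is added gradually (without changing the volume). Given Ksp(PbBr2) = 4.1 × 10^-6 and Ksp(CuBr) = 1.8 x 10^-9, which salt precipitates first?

Each salt begins to precipitate when Q = Ksp, i.e. when [Br^-] reaches its threshold.
For PbBr2: 4.1 × 10^-6 = 0.0076 × [Br^-]^2  ⇒  [Br^-] = 2.3 × 10^-2 M.
For CuBr: 1.8 x 10^-9 = 0.005 × [Br^-]  ⇒  [Br^-] = 3.6 x 10^-7 M.
The salt with the lower threshold [Br^-] precipitates first: CuBr.

CuBr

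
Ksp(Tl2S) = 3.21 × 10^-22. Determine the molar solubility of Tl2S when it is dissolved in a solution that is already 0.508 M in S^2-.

s = 1.26 × 10^-11 M

Tl2S(s) ⇌ 2 Tl^+(aq) + S^2-(aq)
Ksp = [Tl^+]^2[S^2-]
Let s be the molar solubility in this solution. [Tl^+] = 2s, [S^2-] = 0.508 + s ≈ 0.508 (common-ion effect: S^2- is already 0.508 M).
Ksp ≈ (2s)^2 × 0.508
s = 1.26 × 10^-11 M
Check: s = 1.3 × 10^-11 ≪ 0.508, so the approximation is valid.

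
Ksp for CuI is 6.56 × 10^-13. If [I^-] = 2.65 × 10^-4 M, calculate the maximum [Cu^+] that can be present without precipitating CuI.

[Cu^+] = 2.48 × 10^-9 M

CuI(s) ⇌ Cu^+(aq) + I^-(aq)
Ksp = [Cu^+][I^-]
Precipitation begins when Q = Ksp. With [I^-] = 2.65 × 10^-4 M:
6.56 × 10^-13 = (2.65 × 10^-4) × [Cu^+]
[Cu^+] = (6.56 × 10^-13 / 2.65 × 10^-4) = 2.48 x 10^-9 M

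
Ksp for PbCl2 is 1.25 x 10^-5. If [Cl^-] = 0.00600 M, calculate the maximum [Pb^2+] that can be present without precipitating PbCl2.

3.47 x 10^-1 M

PbCl2(s) ⇌ Pb^2+ + 2 Cl^-
Ksp = [Pb^2+][Cl^-]^2
Precipitation begins when Q = Ksp. With [Cl^-] = 0.00600 M:
1.25 x 10^-5 = (0.00600)^2 × [Pb^2+]
[Pb^2+] = (1.25 x 10^-5 / 3.600 x 10^-5) = 3.47 × 10^-1 M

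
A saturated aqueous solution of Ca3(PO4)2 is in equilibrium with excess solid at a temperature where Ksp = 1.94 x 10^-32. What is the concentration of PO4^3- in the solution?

[PO4^3-] ≈ 3.56 × 10^-7 M

Ca3(PO4)2(s) ⇌ 3 Ca^2+ + 2 PO4^3-
Ksp = [Ca^2+]^3[PO4^3-]^2
If s mol/L of Ca3(PO4)2 dissolves, [Ca^2+] = 3s and [PO4^3-] = 2s.
So Ksp = (3s)^3 × (2s)^2 = 108s^5
Solving, s = (1.94 x 10^-32/108)^(1/5) = 1.782 × 10^-7 M
[PO4^3-] = 2s = 3.56 × 10^-7 M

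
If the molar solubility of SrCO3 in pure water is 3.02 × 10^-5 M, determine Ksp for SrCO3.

Ksp = 9.12e-10

SrCO3(s) <=> Sr^2+ + CO3^2-
With molar solubility s: [Sr^2+] = s, [CO3^2-] = s.
Ksp = [Sr^2+][CO3^2-]
Ksp = s^2
Ksp = (3.02 × 10^-5)^2 = 9.12 × 10^-10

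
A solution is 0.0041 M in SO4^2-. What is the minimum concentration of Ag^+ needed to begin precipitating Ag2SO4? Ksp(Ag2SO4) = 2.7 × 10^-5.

Ag2SO4(s) <=> 2 Ag^+ + SO4^2-
Ksp = [Ag^+]^2[SO4^2-]
Precipitation begins when Q = Ksp. With [SO4^2-] = 0.0041 M:
2.7 × 10^-5 = (0.0041) × [Ag^+]^2
[Ag^+] = (2.7 × 10^-5 / 4.1 × 10^-3)^(1/2) = 8.1 × 10^-2 M

0.081 M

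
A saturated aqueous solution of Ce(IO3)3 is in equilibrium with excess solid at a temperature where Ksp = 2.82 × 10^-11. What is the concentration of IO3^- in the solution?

[IO3^-] ≈ 3.03e-3 M

Ce(IO3)3(s) ⇌ Ce^3+(aq) + 3 IO3^-(aq)
Ksp = [Ce^3+][IO3^-]^3
If s mol/L of Ce(IO3)3 dissolves, [Ce^3+] = s and [IO3^-] = 3s.
Ksp = s(3s)^3 = 27s^4
Solving, s = (2.82 × 10^-11/27)^(1/4) = 1.011 x 10^-3 M
[IO3^-] = 3s = 3.03 × 10^-3 M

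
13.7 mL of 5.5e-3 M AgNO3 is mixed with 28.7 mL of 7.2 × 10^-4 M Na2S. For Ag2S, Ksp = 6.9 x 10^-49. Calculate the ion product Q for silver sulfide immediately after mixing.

Total volume = 13.7 + 28.7 = 42.4 mL.
[Ag^+] = 5.5 x 10^-3 × (13.7/42.4) = 1.78 × 10^-3 M
[S^2-] = 7.2 × 10^-4 × (28.7/42.4) = 4.87 × 10^-4 M
Ag2S(s) ⇌ 2 Ag^+ + S^2-, so Q = [Ag^+]^2[S^2-]
Q = (1.78 × 10^-3)^2(4.87 × 10^-4) = 1.5 × 10^-9
Q > Ksp, so Ag2S will precipitate.

Q ≈ 1.5e-9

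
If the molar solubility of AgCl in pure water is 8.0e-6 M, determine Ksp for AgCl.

Ksp ≈ 6.4 x 10^-11

AgCl(s) ⇌ Ag^+ + Cl^-
With molar solubility s: [Ag^+] = s, [Cl^-] = s.
Ksp = [Ag^+][Cl^-]
Ksp = s^2
Ksp = (8.0 x 10^-6)^2 = 6.4 x 10^-11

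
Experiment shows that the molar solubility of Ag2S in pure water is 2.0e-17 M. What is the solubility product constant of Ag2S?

Ksp = 3.2e-50

Ag2S(s) <=> 2 Ag^+ + S^2-
With molar solubility s: [Ag^+] = 2s, [S^2-] = s.
Ksp = [Ag^+]^2[S^2-]
So Ksp = (2s)^2 × s = 4s^3
Ksp = 4 × (2.0 × 10^-17)^3 = 3.2 × 10^-50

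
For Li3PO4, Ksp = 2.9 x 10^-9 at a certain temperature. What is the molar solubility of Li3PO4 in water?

Li3PO4(s) <=> 3 Li^+ + PO4^3-
Ksp = [Li^+]^3[PO4^3-]
If s mol/L of Li3PO4 dissolves, [Li^+] = 3s and [PO4^3-] = s.
Ksp = (3s)^3s = 27s^4
s^4 = 2.9 x 10^-9 / 27, so s = 3.2 x 10^-3 M

s = 3.2 x 10^-3 M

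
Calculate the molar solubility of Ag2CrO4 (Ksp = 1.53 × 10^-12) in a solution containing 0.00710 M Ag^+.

s = 3.04 × 10^-8 M

Ag2CrO4(s) <=> 2 Ag^+(aq) + CrO4^2-(aq)
Ksp = [Ag^+]^2[CrO4^2-]
Let s = moles of Ag2CrO4 that dissolve per litre. [Ag^+] = 0.00710 + 2s ≈ 0.00710, [CrO4^2-] = s (common-ion effect: Ag^+ is already 0.00710 M).
Ksp ≈ (0.00710)^2 × s
s = 3.04 × 10^-8 M
Check: 2s = 6.1 × 10^-8 ≪ 0.00710, so the approximation is valid.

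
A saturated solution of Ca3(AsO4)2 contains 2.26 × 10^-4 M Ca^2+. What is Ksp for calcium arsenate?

Ca3(AsO4)2(s) ⇌ 3 Ca^2+(aq) + 2 AsO4^3-(aq)
Stoichiometry gives [AsO4^3-] = (2/3)[Ca^2+] = 1.507 × 10^-4 M.
Ksp = [Ca^2+]^3[AsO4^3-]^2
Ksp = (2.26 × 10^-4)^3 × (1.507 × 10^-4)^2 = 2.62 × 10^-19

Ksp = 2.62 × 10^-19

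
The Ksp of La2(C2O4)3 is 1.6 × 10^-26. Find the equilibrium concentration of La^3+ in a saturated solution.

La2(C2O4)3(s) ⇌ 2 La^3+(aq) + 3 C2O4^2-(aq)
Ksp = [La^3+]^2[C2O4^2-]^3
If s mol/L of La2(C2O4)3 dissolves, [La^3+] = 2s and [C2O4^2-] = 3s.
So Ksp = (2s)^2 × (3s)^3 = 108s^5
s^5 = 1.6 × 10^-26 / 108, so s = 2.72 × 10^-6 M
[La^3+] = 2s = 5.4 × 10^-6 M

5.4 × 10^-6 M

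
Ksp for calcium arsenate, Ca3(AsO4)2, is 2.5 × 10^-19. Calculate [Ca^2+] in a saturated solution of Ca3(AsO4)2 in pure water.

2.2 × 10^-4 M

Ca3(AsO4)2(s) ⇌ 3 Ca^2+ + 2 AsO4^3-
Ksp = [Ca^2+]^3[AsO4^3-]^2
With molar solubility s: [Ca^2+] = 3s, [AsO4^3-] = 2s.
Ksp = (3s)^3(2s)^2 = 108s^5
s = (2.5 × 10^-19 / 108)^(1/5) = 7.46 × 10^-5 M
[Ca^2+] = 3s = 2.2 × 10^-4 M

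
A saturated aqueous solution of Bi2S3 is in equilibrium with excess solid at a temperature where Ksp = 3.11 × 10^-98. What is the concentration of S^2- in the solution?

Bi2S3(s) <=> 2 Bi^3+ + 3 S^2-
Ksp = [Bi^3+]^2[S^2-]^3
With molar solubility s: [Bi^3+] = 2s, [S^2-] = 3s.
So Ksp = (2s)^2 × (3s)^3 = 108s^5
s = (3.11 × 10^-98 / 108)^(1/5) = 1.236 × 10^-20 M
[S^2-] = 3s = 3.71 x 10^-20 M

[S^2-] ≈ 3.71e-20 M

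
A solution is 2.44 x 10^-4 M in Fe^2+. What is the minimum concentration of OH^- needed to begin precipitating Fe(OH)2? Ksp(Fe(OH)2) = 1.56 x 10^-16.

Fe(OH)2(s) <=> Fe^2+(aq) + 2 OH^-(aq)
Ksp = [Fe^2+][OH^-]^2
Precipitation begins when Q = Ksp. With [Fe^2+] = 2.44 x 10^-4 M:
1.56 x 10^-16 = (2.44 x 10^-4) × [OH^-]^2
[OH^-] = (1.56 x 10^-16 / 2.44 x 10^-4)^(1/2) = 8.00 × 10^-7 M

[OH^-] = 8.00e-7 M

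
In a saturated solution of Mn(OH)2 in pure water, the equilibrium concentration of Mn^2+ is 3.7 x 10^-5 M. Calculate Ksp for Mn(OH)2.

Ksp = 2.0 × 10^-13

Mn(OH)2(s) ⇌ Mn^2+(aq) + 2 OH^-(aq)
Stoichiometry gives [OH^-] = (2/1)[Mn^2+] = 7.40 x 10^-5 M.
Ksp = [Mn^2+][OH^-]^2
Ksp = 3.7 × 10^-5 × (7.40 × 10^-5)^2 = 2.0 × 10^-13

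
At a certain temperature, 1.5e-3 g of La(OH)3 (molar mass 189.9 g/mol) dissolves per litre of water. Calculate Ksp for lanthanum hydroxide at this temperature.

Ksp = 1.1e-19

Molar solubility s = (1.5 x 10^-3 g/L) / (189.9 g/mol) = 7.90 x 10^-6 M.
La(OH)3(s) ⇌ La^3+ + 3 OH^-
If s mol/L of La(OH)3 dissolves, [La^3+] = s and [OH^-] = 3s.
Ksp = [La^3+][OH^-]^3
Substituting: Ksp = s(3s)^3 = 27s^4
With s = 7.90 x 10^-6: Ksp = 1.1 × 10^-19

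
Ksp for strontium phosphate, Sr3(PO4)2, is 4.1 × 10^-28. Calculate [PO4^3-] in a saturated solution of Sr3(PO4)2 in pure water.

2.6 x 10^-6 M

Sr3(PO4)2(s) ⇌ 3 Sr^2+(aq) + 2 PO4^3-(aq)
Ksp = [Sr^2+]^3[PO4^3-]^2
With molar solubility s: [Sr^2+] = 3s, [PO4^3-] = 2s.
Ksp = (3s)^3(2s)^2 = 108s^5
s^5 = 4.1 × 10^-28 / 108, so s = 1.31 × 10^-6 M
[PO4^3-] = 2s = 2.6 × 10^-6 M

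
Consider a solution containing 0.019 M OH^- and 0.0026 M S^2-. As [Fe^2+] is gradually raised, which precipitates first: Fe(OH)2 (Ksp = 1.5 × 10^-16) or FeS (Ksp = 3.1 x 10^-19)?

Each salt begins to precipitate when Q = Ksp, i.e. when [Fe^2+] reaches its threshold.
For Fe(OH)2: 1.5 × 10^-16 = (0.019)^2 × [Fe^2+]  ⇒  [Fe^2+] = 4.2 × 10^-13 M.
For FeS: 3.1 x 10^-19 = 0.0026 × [Fe^2+]  ⇒  [Fe^2+] = 1.2 × 10^-16 M.
The salt with the lower threshold [Fe^2+] precipitates first: FeS.

FeS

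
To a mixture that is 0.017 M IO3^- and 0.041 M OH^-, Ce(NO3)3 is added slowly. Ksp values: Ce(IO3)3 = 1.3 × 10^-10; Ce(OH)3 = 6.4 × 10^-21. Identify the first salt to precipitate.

Ce(OH)3

Precipitation of each salt starts when its ion product equals its Ksp.
For Ce(IO3)3: 1.3 × 10^-10 = (0.017)^3 × [Ce^3+]  ⇒  [Ce^3+] = 2.6 × 10^-5 M.
For Ce(OH)3: 6.4 × 10^-21 = (0.041)^3 × [Ce^3+]  ⇒  [Ce^3+] = 9.3 × 10^-17 M.
The salt with the lower threshold [Ce^3+] precipitates first: Ce(OH)3.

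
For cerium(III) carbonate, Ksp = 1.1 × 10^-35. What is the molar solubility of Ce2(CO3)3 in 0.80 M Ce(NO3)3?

Ce2(CO3)3(s) ⇌ 2 Ce^3+(aq) + 3 CO3^2-(aq)
Ksp = [Ce^3+]^2[CO3^2-]^3
Let s be the molar solubility in this solution. [Ce^3+] = 0.80 + 2s ≈ 0.80, [CO3^2-] = 3s (since Ce^3+ from Ce(NO3)3 dominates).
Ksp ≈ (0.80)^2 × (3s)^3
s = 8.6 × 10^-13 M
Check: 2s = 1.7 x 10^-12 ≪ 0.80, so the approximation is valid.

8.6 × 10^-13 M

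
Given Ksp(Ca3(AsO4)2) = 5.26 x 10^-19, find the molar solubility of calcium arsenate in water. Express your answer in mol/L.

s ≈ 8.66 × 10^-5 M

Ca3(AsO4)2(s) ⇌ 3 Ca^2+(aq) + 2 AsO4^3-(aq)
Ksp = [Ca^2+]^3[AsO4^3-]^2
If s mol/L of Ca3(AsO4)2 dissolves, [Ca^2+] = 3s and [AsO4^3-] = 2s.
Ksp = (3s)^3(2s)^2 = 108s^5
Solving, s = (5.26 x 10^-19/108)^(1/5) = 8.66 × 10^-5 M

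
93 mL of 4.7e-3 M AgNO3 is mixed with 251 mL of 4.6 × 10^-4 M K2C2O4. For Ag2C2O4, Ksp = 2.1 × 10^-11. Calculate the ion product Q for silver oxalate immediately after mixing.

Total volume = 93 + 251 = 344 mL.
[Ag^+] = 4.7 x 10^-3 × (93/344) = 1.27 x 10^-3 M
[C2O4^2-] = 4.6 x 10^-4 × (251/344) = 3.36 x 10^-4 M
Ag2C2O4(s) <=> 2 Ag^+ + C2O4^2-, so Q = [Ag^+]^2[C2O4^2-]
Q = (1.27 × 10^-3)^2(3.36 × 10^-4) = 5.4 x 10^-10
Q > Ksp, so Ag2C2O4 will precipitate.

5.4e-10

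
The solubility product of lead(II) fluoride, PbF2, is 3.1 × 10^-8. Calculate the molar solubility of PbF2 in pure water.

PbF2(s) ⇌ Pb^2+(aq) + 2 F^-(aq)
Ksp = [Pb^2+][F^-]^2
With molar solubility s: [Pb^2+] = s, [F^-] = 2s.
Ksp = s(2s)^2 = 4s^3
s^3 = 3.1 × 10^-8 / 4, so s = 2.0 x 10^-3 M

s = 2.0e-3 M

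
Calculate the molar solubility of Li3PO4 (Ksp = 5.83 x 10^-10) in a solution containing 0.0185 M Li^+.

Li3PO4(s) <=> 3 Li^+(aq) + PO4^3-(aq)
Ksp = [Li^+]^3[PO4^3-]
Let s be the molar solubility in this solution. [Li^+] = 0.0185 + 3s ≈ 0.0185, [PO4^3-] = s (Ksp is small, so little additional dissolves).
Ksp ≈ (0.0185)^3 × s
s = 9.21 x 10^-5 M
Check: 3s = 2.8 x 10^-4 ≪ 0.0185, so the approximation is valid.

s ≈ 9.21 × 10^-5 M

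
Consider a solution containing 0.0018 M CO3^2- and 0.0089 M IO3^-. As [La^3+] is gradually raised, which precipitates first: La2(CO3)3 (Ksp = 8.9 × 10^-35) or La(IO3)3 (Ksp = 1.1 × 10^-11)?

La2(CO3)3

Each salt begins to precipitate when Q = Ksp, i.e. when [La^3+] reaches its threshold.
For La2(CO3)3: 8.9 × 10^-35 = (0.0018)^3 × [La^3+]^2  ⇒  [La^3+] = 1.2 × 10^-13 M.
For La(IO3)3: 1.1 × 10^-11 = (0.0089)^3 × [La^3+]  ⇒  [La^3+] = 1.6 × 10^-5 M.
The salt with the lower threshold [La^3+] precipitates first: La2(CO3)3.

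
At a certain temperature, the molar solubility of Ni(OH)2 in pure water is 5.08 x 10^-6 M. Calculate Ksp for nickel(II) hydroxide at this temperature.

5.24e-16

Ni(OH)2(s) ⇌ Ni^2+ + 2 OH^-
If s mol/L of Ni(OH)2 dissolves, [Ni^2+] = s and [OH^-] = 2s.
Ksp = [Ni^2+][OH^-]^2
Ksp = s(2s)^2 = 4s^3
With s = 5.08 × 10^-6: Ksp = 5.24 x 10^-16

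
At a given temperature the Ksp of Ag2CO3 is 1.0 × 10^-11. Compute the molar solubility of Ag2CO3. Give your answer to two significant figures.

s ≈ 1.4 x 10^-4 M

Ag2CO3(s) <=> 2 Ag^+ + CO3^2-
Ksp = [Ag^+]^2[CO3^2-]
Let s = molar solubility. Then [Ag^+] = 2s and [CO3^2-] = s.
Substituting: Ksp = (2s)^2s = 4s^3
s = (1.0 × 10^-11 / 4)^(1/3) = 1.4 x 10^-4 M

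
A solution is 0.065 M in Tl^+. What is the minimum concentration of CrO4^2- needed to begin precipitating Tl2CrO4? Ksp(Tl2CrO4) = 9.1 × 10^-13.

Tl2CrO4(s) ⇌ 2 Tl^+ + CrO4^2-
Ksp = [Tl^+]^2[CrO4^2-]
Precipitation begins when Q = Ksp. With [Tl^+] = 0.065 M:
9.1 × 10^-13 = (0.065)^2 × [CrO4^2-]
[CrO4^2-] = (9.1 × 10^-13 / 4.23 × 10^-3) = 2.2 x 10^-10 M

2.2 × 10^-10 M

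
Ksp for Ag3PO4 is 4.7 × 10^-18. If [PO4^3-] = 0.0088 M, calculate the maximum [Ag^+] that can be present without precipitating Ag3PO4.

8.1 × 10^-6 M

Ag3PO4(s) ⇌ 3 Ag^+ + PO4^3-
Ksp = [Ag^+]^3[PO4^3-]
Precipitation begins when Q = Ksp. With [PO4^3-] = 0.0088 M:
4.7 × 10^-18 = (0.0088) × [Ag^+]^3
[Ag^+] = (4.7 × 10^-18 / 8.8 × 10^-3)^(1/3) = 8.1 × 10^-6 M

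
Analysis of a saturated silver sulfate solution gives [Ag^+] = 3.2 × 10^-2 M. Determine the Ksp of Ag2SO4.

Ksp = 1.6e-5

Ag2SO4(s) <=> 2 Ag^+ + SO4^2-
Stoichiometry gives [SO4^2-] = (1/2)[Ag^+] = 1.60 × 10^-2 M.
Ksp = [Ag^+]^2[SO4^2-]
Ksp = (3.2 x 10^-2)^2 × 1.60 × 10^-2 = 1.6 x 10^-5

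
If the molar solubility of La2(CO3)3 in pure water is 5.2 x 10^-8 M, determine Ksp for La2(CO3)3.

Ksp ≈ 4.1 x 10^-35

La2(CO3)3(s) <=> 2 La^3+ + 3 CO3^2-
If s mol/L of La2(CO3)3 dissolves, [La^3+] = 2s and [CO3^2-] = 3s.
Ksp = [La^3+]^2[CO3^2-]^3
So Ksp = (2s)^2 × (3s)^3 = 108s^5
With s = 5.2 × 10^-8: Ksp = 4.1 × 10^-35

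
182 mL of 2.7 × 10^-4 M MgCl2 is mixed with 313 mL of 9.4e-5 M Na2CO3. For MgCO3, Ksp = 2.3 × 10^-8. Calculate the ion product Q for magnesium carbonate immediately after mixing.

Q ≈ 5.9e-9

Total volume = 182 + 313 = 495 mL.
[Mg^2+] = 2.7 x 10^-4 × (182/495) = 9.93 × 10^-5 M
[CO3^2-] = 9.4 × 10^-5 × (313/495) = 5.94 × 10^-5 M
MgCO3(s) <=> Mg^2+(aq) + CO3^2-(aq), so Q = [Mg^2+][CO3^2-]
Q = (9.93 x 10^-5)(5.94 x 10^-5) = 5.9 x 10^-9
Q < Ksp, so no precipitate of MgCO3 forms.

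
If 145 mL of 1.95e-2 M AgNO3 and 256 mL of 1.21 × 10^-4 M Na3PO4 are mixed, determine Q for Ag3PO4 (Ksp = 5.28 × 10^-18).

Q ≈ 2.71 × 10^-11

Total volume = 145 + 256 = 401 mL.
[Ag^+] = 1.95 x 10^-2 × (145/401) = 7.051 × 10^-3 M
[PO4^3-] = 1.21 × 10^-4 × (256/401) = 7.725 × 10^-5 M
Ag3PO4(s) ⇌ 3 Ag^+ + PO4^3-, so Q = [Ag^+]^3[PO4^3-]
Q = (7.051 × 10^-3)^3(7.725 × 10^-5) = 2.71 × 10^-11
Q > Ksp, so Ag3PO4 will precipitate.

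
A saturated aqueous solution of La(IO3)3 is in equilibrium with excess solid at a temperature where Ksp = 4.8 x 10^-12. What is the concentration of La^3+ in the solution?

[La^3+] ≈ 6.5e-4 M

La(IO3)3(s) ⇌ La^3+(aq) + 3 IO3^-(aq)
Ksp = [La^3+][IO3^-]^3
With molar solubility s: [La^3+] = s, [IO3^-] = 3s.
So Ksp = s × (3s)^3 = 27s^4
s^4 = 4.8 x 10^-12 / 27, so s = 6.49 × 10^-4 M
[La^3+] = s = 6.5 x 10^-4 M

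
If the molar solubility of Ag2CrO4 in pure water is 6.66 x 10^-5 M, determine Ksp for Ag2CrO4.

Ag2CrO4(s) ⇌ 2 Ag^+ + CrO4^2-
For each mole of Ag2CrO4 that dissolves: [Ag^+] = 2s, [CrO4^2-] = s.
Ksp = [Ag^+]^2[CrO4^2-]
So Ksp = (2s)^2 × s = 4s^3
With s = 6.66 × 10^-5: Ksp = 1.18 × 10^-12

Ksp = 1.18 × 10^-12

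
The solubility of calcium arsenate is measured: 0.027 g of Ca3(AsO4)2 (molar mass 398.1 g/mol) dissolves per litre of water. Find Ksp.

Molar solubility s = (2.7 × 10^-2 g/L) / (398.1 g/mol) = 6.78 x 10^-5 M.
Ca3(AsO4)2(s) ⇌ 3 Ca^2+ + 2 AsO4^3-
With molar solubility s: [Ca^2+] = 3s, [AsO4^3-] = 2s.
Ksp = [Ca^2+]^3[AsO4^3-]^2
Substituting: Ksp = (3s)^3(2s)^2 = 108s^5
With s = 6.78 × 10^-5: Ksp = 1.5 x 10^-19

Ksp = 1.5 × 10^-19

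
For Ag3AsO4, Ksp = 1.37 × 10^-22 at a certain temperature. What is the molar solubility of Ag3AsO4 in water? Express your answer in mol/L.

Ag3AsO4(s) ⇌ 3 Ag^+ + AsO4^3-
Ksp = [Ag^+]^3[AsO4^3-]
Let s = molar solubility. Then [Ag^+] = 3s and [AsO4^3-] = s.
Ksp = (3s)^3s = 27s^4
s = (1.37 × 10^-22 / 27)^(1/4) = 1.50 × 10^-6 M

s = 1.50 x 10^-6 M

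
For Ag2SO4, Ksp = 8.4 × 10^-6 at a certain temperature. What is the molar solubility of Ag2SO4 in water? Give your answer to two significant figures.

1.3 × 10^-2 M

Ag2SO4(s) ⇌ 2 Ag^+(aq) + SO4^2-(aq)
Ksp = [Ag^+]^2[SO4^2-]
With molar solubility s: [Ag^+] = 2s, [SO4^2-] = s.
Ksp = (2s)^2s = 4s^3
Solving, s = (8.4 × 10^-6/4)^(1/3) = 1.3 × 10^-2 M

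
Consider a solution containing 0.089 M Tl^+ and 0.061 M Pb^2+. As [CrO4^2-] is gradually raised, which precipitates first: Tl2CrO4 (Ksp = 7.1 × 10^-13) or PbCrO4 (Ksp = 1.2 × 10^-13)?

PbCrO4

Precipitation of each salt starts when its ion product equals its Ksp.
For Tl2CrO4: 7.1 × 10^-13 = (0.089)^2 × [CrO4^2-]  ⇒  [CrO4^2-] = 9.0 × 10^-11 M.
For PbCrO4: 1.2 × 10^-13 = 0.061 × [CrO4^2-]  ⇒  [CrO4^2-] = 2.0 × 10^-12 M.
The salt with the lower threshold [CrO4^2-] precipitates first: PbCrO4.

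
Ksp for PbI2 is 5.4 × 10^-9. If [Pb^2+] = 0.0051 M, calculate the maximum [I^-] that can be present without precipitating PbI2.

PbI2(s) ⇌ Pb^2+ + 2 I^-
Ksp = [Pb^2+][I^-]^2
Precipitation begins when Q = Ksp. With [Pb^2+] = 0.0051 M:
5.4 × 10^-9 = (0.0051) × [I^-]^2
[I^-] = (5.4 × 10^-9 / 5.1 × 10^-3)^(1/2) = 1.0 × 10^-3 M

1.0 × 10^-3 M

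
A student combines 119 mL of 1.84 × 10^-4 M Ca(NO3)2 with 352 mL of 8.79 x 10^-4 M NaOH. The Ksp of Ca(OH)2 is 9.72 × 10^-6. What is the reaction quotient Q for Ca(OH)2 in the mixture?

Q = 2.01 × 10^-11

Total volume = 119 + 352 = 471 mL.
[Ca^2+] = 1.84 × 10^-4 × (119/471) = 4.649 × 10^-5 M
[OH^-] = 8.79 × 10^-4 × (352/471) = 6.569 × 10^-4 M
Ca(OH)2(s) <=> Ca^2+(aq) + 2 OH^-(aq), so Q = [Ca^2+][OH^-]^2
Q = (4.649 x 10^-5)(6.569 × 10^-4)^2 = 2.01 x 10^-11
Q < Ksp, so no precipitate of Ca(OH)2 forms.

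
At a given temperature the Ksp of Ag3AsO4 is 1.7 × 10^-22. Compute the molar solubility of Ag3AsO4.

s ≈ 1.6 × 10^-6 M

Ag3AsO4(s) ⇌ 3 Ag^+(aq) + AsO4^3-(aq)
Ksp = [Ag^+]^3[AsO4^3-]
For each mole of Ag3AsO4 that dissolves: [Ag^+] = 3s, [AsO4^3-] = s.
So Ksp = (3s)^3 × s = 27s^4
Solving, s = (1.7 × 10^-22/27)^(1/4) = 1.6 × 10^-6 M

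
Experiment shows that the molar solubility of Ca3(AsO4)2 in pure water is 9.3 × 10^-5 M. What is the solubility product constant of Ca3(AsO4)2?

Ksp = 7.5 × 10^-19

Ca3(AsO4)2(s) ⇌ 3 Ca^2+ + 2 AsO4^3-
Let s = molar solubility. Then [Ca^2+] = 3s and [AsO4^3-] = 2s.
Ksp = [Ca^2+]^3[AsO4^3-]^2
Ksp = (3s)^3(2s)^2 = 108s^5
With s = 9.3 × 10^-5: Ksp = 7.5 x 10^-19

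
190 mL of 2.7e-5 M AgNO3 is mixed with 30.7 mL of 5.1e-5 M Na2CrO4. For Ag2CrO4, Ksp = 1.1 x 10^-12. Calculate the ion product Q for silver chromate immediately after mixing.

Total volume = 190 + 30.7 = 220.7 mL.
[Ag^+] = 2.7 × 10^-5 × (190/220.7) = 2.32 x 10^-5 M
[CrO4^2-] = 5.1 × 10^-5 × (30.7/220.7) = 7.09 x 10^-6 M
Ag2CrO4(s) ⇌ 2 Ag^+(aq) + CrO4^2-(aq), so Q = [Ag^+]^2[CrO4^2-]
Q = (2.32 × 10^-5)^2(7.09 × 10^-6) = 3.8 × 10^-15
Q < Ksp, so no precipitate of Ag2CrO4 forms.

3.8 × 10^-15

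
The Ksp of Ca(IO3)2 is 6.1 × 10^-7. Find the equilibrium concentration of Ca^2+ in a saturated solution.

Ca(IO3)2(s) ⇌ Ca^2+(aq) + 2 IO3^-(aq)
Ksp = [Ca^2+][IO3^-]^2
With molar solubility s: [Ca^2+] = s, [IO3^-] = 2s.
Ksp = s(2s)^2 = 4s^3
s^3 = 6.1 × 10^-7 / 4, so s = 5.34 × 10^-3 M
[Ca^2+] = s = 5.3 x 10^-3 M

[Ca^2+] = 5.3 x 10^-3 M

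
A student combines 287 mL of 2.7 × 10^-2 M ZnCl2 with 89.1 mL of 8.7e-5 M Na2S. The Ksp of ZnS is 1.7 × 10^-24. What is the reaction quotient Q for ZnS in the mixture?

Total volume = 287 + 89.1 = 376.1 mL.
[Zn^2+] = 2.7 × 10^-2 × (287/376.1) = 2.06 x 10^-2 M
[S^2-] = 8.7 x 10^-5 × (89.1/376.1) = 2.06 × 10^-5 M
ZnS(s) ⇌ Zn^2+ + S^2-, so Q = [Zn^2+][S^2-]
Q = (2.06 × 10^-2)(2.06 × 10^-5) = 4.2 x 10^-7
Q > Ksp, so ZnS will precipitate.

4.2 × 10^-7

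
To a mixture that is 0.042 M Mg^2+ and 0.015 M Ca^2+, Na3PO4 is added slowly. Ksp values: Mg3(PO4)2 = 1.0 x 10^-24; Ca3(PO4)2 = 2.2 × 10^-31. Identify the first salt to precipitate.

Precipitation of each salt starts when its ion product equals its Ksp.
For Mg3(PO4)2: 1.0 x 10^-24 = (0.042)^3 × [PO4^3-]^2  ⇒  [PO4^3-] = 1.2 x 10^-10 M.
For Ca3(PO4)2: 2.2 × 10^-31 = (0.015)^3 × [PO4^3-]^2  ⇒  [PO4^3-] = 2.6 x 10^-13 M.
The salt with the lower threshold [PO4^3-] precipitates first: Ca3(PO4)2.

Ca3(PO4)2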